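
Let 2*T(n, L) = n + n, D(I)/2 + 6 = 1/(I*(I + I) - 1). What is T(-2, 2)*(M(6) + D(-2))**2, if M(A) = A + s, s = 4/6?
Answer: -22472/441 ≈ -50.957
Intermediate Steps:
s = 2/3 (s = 4*(1/6) = 2/3 ≈ 0.66667)
D(I) = -12 + 2/(-1 + 2*I**2) (D(I) = -12 + 2/(I*(I + I) - 1) = -12 + 2/(I*(2*I) - 1) = -12 + 2/(2*I**2 - 1) = -12 + 2/(-1 + 2*I**2))
T(n, L) = n (T(n, L) = (n + n)/2 = (2*n)/2 = n)
M(A) = 2/3 + A (M(A) = A + 2/3 = 2/3 + A)
T(-2, 2)*(M(6) + D(-2))**2 = -2*((2/3 + 6) + 2*(7 - 12*(-2)**2)/(-1 + 2*(-2)**2))**2 = -2*(20/3 + 2*(7 - 12*4)/(-1 + 2*4))**2 = -2*(20/3 + 2*(7 - 48)/(-1 + 8))**2 = -2*(20/3 + 2*(-41)/7)**2 = -2*(20/3 + 2*(1/7)*(-41))**2 = -2*(20/3 - 82/7)**2 = -2*(-106/21)**2 = -2*11236/441 = -22472/441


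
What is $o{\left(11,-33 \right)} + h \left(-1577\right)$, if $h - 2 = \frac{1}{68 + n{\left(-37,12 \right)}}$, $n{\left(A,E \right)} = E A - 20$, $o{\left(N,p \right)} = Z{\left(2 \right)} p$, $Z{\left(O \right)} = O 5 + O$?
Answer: $- \frac{1404223}{396} \approx -3546.0$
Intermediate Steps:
$Z{\left(O \right)} = 6 O$ ($Z{\left(O \right)} = 5 O + O = 6 O$)
$o{\left(N,p \right)} = 12 p$ ($o{\left(N,p \right)} = 6 \cdot 2 p = 12 p$)
$n{\left(A,E \right)} = -20 + A E$ ($n{\left(A,E \right)} = A E - 20 = -20 + A E$)
$h = \frac{791}{396}$ ($h = 2 + \frac{1}{68 - 464} = 2 + \frac{1}{-396} = 2 - \frac{1}{396} = \frac{791}{396} \approx 1.9975$)
$o{\left(11,-33 \right)} + h \left(-1577\right) = 12 \left(-33\right) + \frac{791}{396} \left(-1577\right) = -396 - \frac{1247407}{396} = - \frac{1404223}{396}$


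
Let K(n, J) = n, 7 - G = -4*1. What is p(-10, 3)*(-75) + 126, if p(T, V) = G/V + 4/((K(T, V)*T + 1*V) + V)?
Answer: -8047/53 ≈ -151.83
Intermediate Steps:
G = 11 (G = 7 - (-4) = 7 - 1*(-4) = 7 + 4 = 11)
p(T, V) = 4/(T² + 2*V) + 11/V (p(T, V) = 11/V + 4/((T*T + 1*V) + V) = 11/V + 4/((T² + V) + V) = 11/V + 4/((V + T²) + V) = 11/V + 4/(T² + 2*V) = 4/(T² + 2*V) + 11/V)
p(-10, 3)*(-75) + 126 = ((11*(-10)² + 26*3)/(3*((-10)² + 2*3)))*(-75) + 126 = ((11*100 + 78)/(3*(100 + 6)))*(-75) + 126 = ((⅓)*(1100 + 78)/106)*(-75) + 126 = ((⅓)*(1/106)*1178)*(-75) + 126 = (589/159)*(-75) + 126 = -14725/53 + 126 = -8047/53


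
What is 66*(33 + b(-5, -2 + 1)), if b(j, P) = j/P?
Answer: 2508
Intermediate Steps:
66*(33 + b(-5, -2 + 1)) = 66*(33 - 5/(-2 + 1)) = 66*(33 - 5/(-1)) = 66*(33 - 5*(-1)) = 66*(33 + 5) = 66*38 = 2508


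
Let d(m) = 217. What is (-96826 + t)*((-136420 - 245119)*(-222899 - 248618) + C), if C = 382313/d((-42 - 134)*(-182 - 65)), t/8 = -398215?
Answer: -128146530190734952464/217 ≈ -5.9054e+17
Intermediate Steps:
t = -3185720 (t = 8*(-398215) = -3185720)
C = 382313/217 ≈ 1761.8
(-96826 + t)*((-136420 - 245119)*(-222899 - 248618) + C) = (-96826 - 3185720)*((-136420 - 245119)*(-222899 - 248618) + 382313/217) = -3282546*(-381539*(-471517) + 382313/217) = -3282546*(179902124663 + 382313/217) = -3282546*39038761434184/217 = -128146530190734952464/217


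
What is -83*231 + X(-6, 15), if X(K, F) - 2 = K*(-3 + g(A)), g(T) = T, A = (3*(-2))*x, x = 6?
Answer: -18937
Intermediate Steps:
A = -36 (A = (3*(-2))*6 = -6*6 = -36)
X(K, F) = 2 - 39*K (X(K, F) = 2 + K*(-3 - 36) = 2 + K*(-39) = 2 - 39*K)
-83*231 + X(-6, 15) = -83*231 + (2 - 39*(-6)) = -19173 + (2 + 234) = -19173 + 236 = -18937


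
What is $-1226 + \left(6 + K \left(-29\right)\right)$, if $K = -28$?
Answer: $-408$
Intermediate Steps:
$-1226 + \left(6 + K \left(-29\right)\right) = -1226 + \left(6 - -812\right) = -1226 + \left(6 + 812\right) = -1226 + 818 = -408$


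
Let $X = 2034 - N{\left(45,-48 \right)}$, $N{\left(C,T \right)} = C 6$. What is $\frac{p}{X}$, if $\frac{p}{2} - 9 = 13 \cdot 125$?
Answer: $\frac{817}{441} \approx 1.8526$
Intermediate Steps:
$N{\left(C,T \right)} = 6 C$
$X = 1764$ ($X = 2034 - 6 \cdot 45 = 2034 - 270 = 1764$)
$p = 3268$ ($p = 18 + 2 \cdot 13 \cdot 125 = 18 + 2 \cdot 1625 = 18 + 3250 = 3268$)
$\frac{p}{X} = \frac{3268}{1764} = 3268 \cdot \frac{1}{1764} = \frac{817}{441}$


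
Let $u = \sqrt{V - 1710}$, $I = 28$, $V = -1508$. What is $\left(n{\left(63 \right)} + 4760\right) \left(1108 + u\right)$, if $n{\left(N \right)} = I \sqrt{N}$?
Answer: $28 \left(170 + 3 \sqrt{7}\right) \left(1108 + i \sqrt{3218}\right) \approx 5.5203 \cdot 10^{6} + 2.8263 \cdot 10^{5} i$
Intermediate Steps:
$n{\left(N \right)} = 28 \sqrt{N}$
$u = i \sqrt{3218}$ ($u = \sqrt{-1508 - 1710} = \sqrt{-3218} = i \sqrt{3218} \approx 56.727 i$)
$\left(n{\left(63 \right)} + 4760\right) \left(1108 + u\right) = \left(28 \sqrt{63} + 4760\right) \left(1108 + i \sqrt{3218}\right) = \left(28 \cdot 3 \sqrt{7} + 4760\right) \left(1108 + i \sqrt{3218}\right) = \left(84 \sqrt{7} + 4760\right) \left(1108 + i \sqrt{3218}\right) = \left(4760 + 84 \sqrt{7}\right) \left(1108 + i \sqrt{3218}\right) = \left(1108 + i \sqrt{3218}\right) \left(4760 + 84 \sqrt{7}\right)$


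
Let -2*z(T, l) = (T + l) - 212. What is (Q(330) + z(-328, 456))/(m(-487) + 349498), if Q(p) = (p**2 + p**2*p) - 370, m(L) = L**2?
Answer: 36045572/586667 ≈ 61.441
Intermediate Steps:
z(T, l) = 106 - T/2 - l/2 (z(T, l) = -((T + l) - 212)/2 = -(-212 + T + l)/2 = 106 - T/2 - l/2)
Q(p) = -370 + p**2 + p**3 (Q(p) = (p**2 + p**3) - 370 = -370 + p**2 + p**3)
(Q(330) + z(-328, 456))/(m(-487) + 349498) = ((-370 + 330**2 + 330**3) + (106 - 1/2*(-328) - 1/2*456))/((-487)**2 + 349498) = ((-370 + 108900 + 35937000) + (106 + 164 - 228))/(237169 + 349498) = (36045530 + 42)/586667 = 36045572*(1/586667) = 36045572/586667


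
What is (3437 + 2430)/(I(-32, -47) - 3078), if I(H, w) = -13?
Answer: -5867/3091 ≈ -1.8981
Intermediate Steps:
(3437 + 2430)/(I(-32, -47) - 3078) = (3437 + 2430)/(-13 - 3078) = 5867/(-3091) = 5867*(-1/3091) = -5867/3091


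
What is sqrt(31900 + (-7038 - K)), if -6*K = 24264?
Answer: sqrt(28906) ≈ 170.02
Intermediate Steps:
K = -4044 (K = -1/6*24264 = -4044)
sqrt(31900 + (-7038 - K)) = sqrt(31900 + (-7038 - 1*(-4044))) = sqrt(31900 + (-7038 + 4044)) = sqrt(31900 - 2994) = sqrt(28906)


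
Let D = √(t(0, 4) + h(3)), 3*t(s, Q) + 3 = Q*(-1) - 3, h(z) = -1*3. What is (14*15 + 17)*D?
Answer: 227*I*√57/3 ≈ 571.27*I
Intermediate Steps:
h(z) = -3
t(s, Q) = -2 - Q/3 (t(s, Q) = -1 + (Q*(-1) - 3)/3 = -1 + (-Q - 3)/3 = -1 + (-3 - Q)/3 = -1 + (-1 - Q/3) = -2 - Q/3)
D = I*√57/3 (D = √((-2 - ⅓*4) - 3) = √((-2 - 4/3) - 3) = √(-10/3 - 3) = √(-19/3) = I*√57/3 ≈ 2.5166*I)
(14*15 + 17)*D = (14*15 + 17)*(I*√57/3) = (210 + 17)*(I*√57/3) = 227*(I*√57/3) = 227*I*√57/3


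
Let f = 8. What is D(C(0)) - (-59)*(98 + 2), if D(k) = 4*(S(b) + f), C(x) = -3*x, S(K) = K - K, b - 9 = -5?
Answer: 5932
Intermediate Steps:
b = 4 (b = 9 - 5 = 4)
S(K) = 0
D(k) = 32 (D(k) = 4*(0 + 8) = 4*8 = 32)
D(C(0)) - (-59)*(98 + 2) = 32 - (-59)*(98 + 2) = 32 - (-59)*100 = 32 - 1*(-5900) = 32 + 5900 = 5932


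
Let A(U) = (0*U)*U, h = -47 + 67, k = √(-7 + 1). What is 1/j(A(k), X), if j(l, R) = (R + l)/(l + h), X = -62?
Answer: -10/31 ≈ -0.32258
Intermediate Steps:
k = I*√6 (k = √(-6) = I*√6 ≈ 2.4495*I)
h = 20
A(U) = 0 (A(U) = 0*U = 0)
j(l, R) = (R + l)/(20 + l) (j(l, R) = (R + l)/(l + 20) = (R + l)/(20 + l))
1/j(A(k), X) = 1/((-62 + 0)/(20 + 0)) = 1/(-62/20) = 1/((1/20)*(-62)) = 1/(-31/10) = -10/31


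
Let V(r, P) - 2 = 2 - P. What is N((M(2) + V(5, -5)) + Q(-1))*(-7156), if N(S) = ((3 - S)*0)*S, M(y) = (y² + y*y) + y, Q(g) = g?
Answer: 0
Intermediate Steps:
M(y) = y + 2*y² (M(y) = (y² + y²) + y = 2*y² + y = y + 2*y²)
V(r, P) = 4 - P (V(r, P) = 2 + (2 - P) = 4 - P)
N(S) = 0 (N(S) = 0*S = 0)
N((M(2) + V(5, -5)) + Q(-1))*(-7156) = 0*(-7156) = 0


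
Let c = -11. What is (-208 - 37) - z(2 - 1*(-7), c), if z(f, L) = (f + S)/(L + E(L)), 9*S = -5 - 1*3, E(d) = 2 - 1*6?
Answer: -33002/135 ≈ -244.46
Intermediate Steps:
E(d) = -4 (E(d) = 2 - 6 = -4)
S = -8/9 (S = (-5 - 1*3)/9 = (-5 - 3)/9 = (1/9)*(-8) = -8/9 ≈ -0.88889)
z(f, L) = (-8/9 + f)/(-4 + L) (z(f, L) = (f - 8/9)/(L - 4) = (-8/9 + f)/(-4 + L))
(-208 - 37) - z(2 - 1*(-7), c) = (-208 - 37) - (-8/9 + (2 - 1*(-7)))/(-4 - 11) = -245 - (-8/9 + (2 + 7))/(-15) = -245 - (-1)*(-8/9 + 9)/15 = -245 - (-1)*73/(15*9) = -245 - 1*(-73/135) = -245 + 73/135 = -33002/135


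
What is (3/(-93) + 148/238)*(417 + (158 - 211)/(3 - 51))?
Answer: 2078575/8432 ≈ 246.51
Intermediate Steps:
(3/(-93) + 148/238)*(417 + (158 - 211)/(3 - 51)) = (3*(-1/93) + 148*(1/238))*(417 - 53/(-48)) = (-1/31 + 74/119)*(417 - 53*(-1/48)) = 2175*(417 + 53/48)/3689 = (2175/3689)*(20069/48) = 2078575/8432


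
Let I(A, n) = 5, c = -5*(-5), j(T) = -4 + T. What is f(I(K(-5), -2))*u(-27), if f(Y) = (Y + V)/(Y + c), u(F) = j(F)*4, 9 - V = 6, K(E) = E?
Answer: -496/15 ≈ -33.067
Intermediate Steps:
V = 3 (V = 9 - 1*6 = 9 - 6 = 3)
c = 25
u(F) = -16 + 4*F (u(F) = (-4 + F)*4 = -16 + 4*F)
f(Y) = (3 + Y)/(25 + Y) (f(Y) = (Y + 3)/(Y + 25) = (3 + Y)/(25 + Y))
f(I(K(-5), -2))*u(-27) = ((3 + 5)/(25 + 5))*(-16 + 4*(-27)) = (8/30)*(-16 - 108) = ((1/30)*8)*(-124) = (4/15)*(-124) = -496/15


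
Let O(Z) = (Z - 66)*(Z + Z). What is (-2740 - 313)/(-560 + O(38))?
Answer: 3053/2688 ≈ 1.1358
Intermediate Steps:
O(Z) = 2*Z*(-66 + Z) (O(Z) = (-66 + Z)*(2*Z) = 2*Z*(-66 + Z))
(-2740 - 313)/(-560 + O(38)) = (-2740 - 313)/(-560 + 2*38*(-66 + 38)) = -3053/(-560 + 2*38*(-28)) = -3053/(-560 - 2128) = -3053/(-2688) = -3053*(-1/2688) = 3053/2688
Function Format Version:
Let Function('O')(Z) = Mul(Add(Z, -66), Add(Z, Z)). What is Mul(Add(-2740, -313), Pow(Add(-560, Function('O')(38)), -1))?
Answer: Rational(3053, 2688) ≈ 1.1358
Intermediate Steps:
Function('O')(Z) = Mul(2, Z, Add(-66, Z)) (Function('O')(Z) = Mul(Add(-66, Z), Mul(2, Z)) = Mul(2, Z, Add(-66, Z)))
Mul(Add(-2740, -313), Pow(Add(-560, Function('O')(38)), -1)) = Mul(Add(-2740, -313), Pow(Add(-560, Mul(2, 38, Add(-66, 38))), -1)) = Mul(-3053, Pow(Add(-560, Mul(2, 38, -28)), -1)) = Mul(-3053, Pow(Add(-560, -2128), -1)) = Mul(-3053, Pow(-2688, -1)) = Mul(-3053, Rational(-1, 2688)) = Rational(3053, 2688)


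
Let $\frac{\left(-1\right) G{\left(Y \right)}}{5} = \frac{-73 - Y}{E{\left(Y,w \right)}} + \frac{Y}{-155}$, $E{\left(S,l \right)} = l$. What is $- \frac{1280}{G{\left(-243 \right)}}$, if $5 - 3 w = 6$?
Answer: $- \frac{39680}{78807} \approx -0.50351$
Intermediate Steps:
$w = - \frac{1}{3}$ ($w = \frac{5}{3} - 2 = - \frac{1}{3} \approx -0.33333$)
$G{\left(Y \right)} = -1095 - \frac{464 Y}{31}$ ($G{\left(Y \right)} = - 5 \left(\frac{-73 - Y}{- \frac{1}{3}} + \frac{Y}{-155}\right) = - 5 \left(\left(-73 - Y\right) \left(-3\right) + Y \left(- \frac{1}{155}\right)\right) = - 5 \left(\left(219 + 3 Y\right) - \frac{Y}{155}\right) = - 5 \left(219 + \frac{464 Y}{155}\right) = -1095 - \frac{464 Y}{31}$)
$- \frac{1280}{G{\left(-243 \right)}} = - \frac{1280}{-1095 - - \frac{112752}{31}} = - \frac{1280}{-1095 + \frac{112752}{31}} = - \frac{1280}{\frac{78807}{31}} = \left(-1280\right) \frac{31}{78807} = - \frac{39680}{78807}$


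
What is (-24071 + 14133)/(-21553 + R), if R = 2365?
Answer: 4969/9594 ≈ 0.51793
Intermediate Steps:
(-24071 + 14133)/(-21553 + R) = (-24071 + 14133)/(-21553 + 2365) = -9938/(-19188) = -9938*(-1/19188) = 4969/9594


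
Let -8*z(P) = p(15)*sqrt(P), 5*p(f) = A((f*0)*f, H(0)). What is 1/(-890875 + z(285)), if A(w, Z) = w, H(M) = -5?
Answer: -1/890875 ≈ -1.1225e-6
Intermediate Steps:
p(f) = 0 (p(f) = ((f*0)*f)/5 = (0*f)/5 = (1/5)*0 = 0)
z(P) = 0 (z(P) = -0*sqrt(P) = -1/8*0 = 0)
1/(-890875 + z(285)) = 1/(-890875 + 0) = 1/(-890875) = -1/890875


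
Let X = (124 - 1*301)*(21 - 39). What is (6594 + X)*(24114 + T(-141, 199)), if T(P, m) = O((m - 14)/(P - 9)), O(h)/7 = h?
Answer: 235750486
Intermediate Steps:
O(h) = 7*h
T(P, m) = 7*(-14 + m)/(-9 + P) (T(P, m) = 7*((m - 14)/(P - 9)) = 7*((-14 + m)/(-9 + P)) = 7*(-14 + m)/(-9 + P))
X = 3186 (X = (124 - 301)*(-18) = -177*(-18) = 3186)
(6594 + X)*(24114 + T(-141, 199)) = (6594 + 3186)*(24114 + 7*(-14 + 199)/(-9 - 141)) = 9780*(24114 + 7*185/(-150)) = 9780*(24114 + 7*(-1/150)*185) = 9780*(24114 - 259/30) = 9780*(723161/30) = 235750486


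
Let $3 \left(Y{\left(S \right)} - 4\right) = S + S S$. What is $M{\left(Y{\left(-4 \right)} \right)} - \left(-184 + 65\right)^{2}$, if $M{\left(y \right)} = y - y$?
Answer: $-14161$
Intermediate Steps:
$Y{\left(S \right)} = 4 + \frac{S}{3} + \frac{S^{2}}{3}$ ($Y{\left(S \right)} = 4 + \frac{S + S S}{3} = 4 + \frac{S + S^{2}}{3} = 4 + \left(\frac{S}{3} + \frac{S^{2}}{3}\right) = 4 + \frac{S}{3} + \frac{S^{2}}{3}$)
$M{\left(y \right)} = 0$
$M{\left(Y{\left(-4 \right)} \right)} - \left(-184 + 65\right)^{2} = 0 - \left(-184 + 65\right)^{2} = 0 - \left(-119\right)^{2} = 0 - 14161 = -14161$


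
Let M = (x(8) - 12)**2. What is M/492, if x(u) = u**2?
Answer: 676/123 ≈ 5.4959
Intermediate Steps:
M = 2704 (M = (8**2 - 12)**2 = (64 - 12)**2 = 52**2 = 2704)
M/492 = 2704/492 = 2704*(1/492) = 676/123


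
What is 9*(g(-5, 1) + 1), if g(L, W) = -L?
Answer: 54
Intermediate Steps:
9*(g(-5, 1) + 1) = 9*(-1*(-5) + 1) = 9*(5 + 1) = 9*6 = 54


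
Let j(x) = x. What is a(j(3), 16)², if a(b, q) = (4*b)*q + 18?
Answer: 44100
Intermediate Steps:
a(b, q) = 18 + 4*b*q (a(b, q) = 4*b*q + 18 = 18 + 4*b*q)
a(j(3), 16)² = (18 + 4*3*16)² = (18 + 192)² = 210² = 44100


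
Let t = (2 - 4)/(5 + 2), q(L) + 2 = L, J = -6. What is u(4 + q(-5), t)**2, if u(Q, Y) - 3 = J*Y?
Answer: 1089/49 ≈ 22.224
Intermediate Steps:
q(L) = -2 + L
t = -2/7 ≈ -0.28571
u(Q, Y) = 3 - 6*Y
u(4 + q(-5), t)**2 = (3 - 6*(-2/7))**2 = (3 + 12/7)**2 = (33/7)**2 = 1089/49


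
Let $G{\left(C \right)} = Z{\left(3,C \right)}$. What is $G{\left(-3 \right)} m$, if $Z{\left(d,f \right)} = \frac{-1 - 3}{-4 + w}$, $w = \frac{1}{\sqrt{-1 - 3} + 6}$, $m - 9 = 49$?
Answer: $\frac{35728}{593} - \frac{464 i}{593} \approx 60.25 - 0.78246 i$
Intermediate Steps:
$m = 58$ ($m = 9 + 49 = 58$)
$w = \frac{6 - 2 i}{40}$ ($w = \frac{1}{\sqrt{-4} + 6} = \frac{1}{2 i + 6} = \frac{1}{6 + 2 i} = \frac{6 - 2 i}{40} \approx 0.15 - 0.05 i$)
$Z{\left(d,f \right)} = - \frac{160 \left(- \frac{77}{20} + \frac{i}{20}\right)}{593}$ ($Z{\left(d,f \right)} = \frac{-1 - 3}{-4 + \left(\frac{3}{20} - \frac{i}{20}\right)} = - \frac{4}{- \frac{77}{20} - \frac{i}{20}} = - 4 \frac{40 \left(- \frac{77}{20} + \frac{i}{20}\right)}{593} = - \frac{160 \left(- \frac{77}{20} + \frac{i}{20}\right)}{593}$)
$G{\left(C \right)} = \frac{616}{593} - \frac{8 i}{593}$
$G{\left(-3 \right)} m = \left(\frac{616}{593} - \frac{8 i}{593}\right) 58 = \frac{35728}{593} - \frac{464 i}{593}$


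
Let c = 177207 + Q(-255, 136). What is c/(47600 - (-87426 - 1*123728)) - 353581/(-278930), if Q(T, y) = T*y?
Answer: 32811388546/18043563305 ≈ 1.8185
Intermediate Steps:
c = 142527 (c = 177207 - 255*136 = 177207 - 34680 = 142527)
c/(47600 - (-87426 - 1*123728)) - 353581/(-278930) = 142527/(47600 - (-87426 - 1*123728)) - 353581/(-278930) = 142527/(47600 - (-87426 - 123728)) - 353581*(-1/278930) = 142527/(47600 - 1*(-211154)) + 353581/278930 = 142527/(47600 + 211154) + 353581/278930 = 142527/258754 + 353581/278930 = 32811388546/18043563305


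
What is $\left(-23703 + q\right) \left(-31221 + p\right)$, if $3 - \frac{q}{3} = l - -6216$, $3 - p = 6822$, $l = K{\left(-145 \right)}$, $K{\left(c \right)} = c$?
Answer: $1594142280$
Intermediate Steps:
$l = -145$
$p = -6819$ ($p = 3 - 6822 = -6819$)
$q = -18204$ ($q = 9 - 3 \left(-145 - -6216\right) = 9 - 3 \left(-145 + 6216\right) = 9 - 18213 = -18204$)
$\left(-23703 + q\right) \left(-31221 + p\right) = \left(-23703 - 18204\right) \left(-31221 - 6819\right) = \left(-41907\right) \left(-38040\right) = 1594142280$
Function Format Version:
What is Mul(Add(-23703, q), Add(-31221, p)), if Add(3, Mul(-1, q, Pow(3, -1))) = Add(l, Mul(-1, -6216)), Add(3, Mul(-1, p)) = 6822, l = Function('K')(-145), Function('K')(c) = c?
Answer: 1594142280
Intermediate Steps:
l = -145
p = -6819 (p = Add(3, Mul(-1, 6822)) = Add(3, -6822) = -6819)
q = -18204 (q = Add(9, Mul(-3, Add(-145, Mul(-1, -6216)))) = Add(9, Mul(-3, Add(-145, 6216))) = Add(9, Mul(-3, 6071)) = Add(9, -18213) = -18204)
Mul(Add(-23703, q), Add(-31221, p)) = Mul(Add(-23703, -18204), Add(-31221, -6819)) = Mul(-41907, -38040) = 1594142280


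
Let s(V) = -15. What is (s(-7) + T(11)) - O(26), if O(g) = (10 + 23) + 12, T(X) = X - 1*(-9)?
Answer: -40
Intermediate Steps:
T(X) = 9 + X (T(X) = X + 9 = 9 + X)
O(g) = 45 (O(g) = 33 + 12 = 45)
(s(-7) + T(11)) - O(26) = (-15 + (9 + 11)) - 1*45 = (-15 + 20) - 45 = 5 - 45 = -40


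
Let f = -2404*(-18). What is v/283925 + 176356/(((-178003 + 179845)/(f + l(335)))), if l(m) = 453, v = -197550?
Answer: 14595949807036/3486599 ≈ 4.1863e+6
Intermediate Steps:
f = 43272
v/283925 + 176356/(((-178003 + 179845)/(f + l(335)))) = -197550/283925 + 176356/(((-178003 + 179845)/(43272 + 453))) = -197550*1/283925 + 176356/((1842/43725)) = -7902/11357 + 176356/((1842*(1/43725))) = -7902/11357 + 176356/(614/14575) = -7902/11357 + 176356*(14575/614) = -7902/11357 + 1285194350/307 = 14595949807036/3486599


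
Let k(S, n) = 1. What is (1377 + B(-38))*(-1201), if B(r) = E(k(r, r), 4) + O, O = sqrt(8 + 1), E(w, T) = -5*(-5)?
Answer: -1687405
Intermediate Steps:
E(w, T) = 25
O = 3 (O = sqrt(9) = 3)
B(r) = 28 (B(r) = 25 + 3 = 28)
(1377 + B(-38))*(-1201) = (1377 + 28)*(-1201) = 1405*(-1201) = -1687405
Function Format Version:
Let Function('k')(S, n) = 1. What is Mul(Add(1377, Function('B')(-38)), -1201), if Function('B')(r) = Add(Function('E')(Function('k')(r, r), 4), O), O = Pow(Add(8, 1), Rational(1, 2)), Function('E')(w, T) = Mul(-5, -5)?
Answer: -1687405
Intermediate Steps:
Function('E')(w, T) = 25
O = 3 (O = Pow(9, Rational(1, 2)) = 3)
Function('B')(r) = 28 (Function('B')(r) = Add(25, 3) = 28)
Mul(Add(1377, Function('B')(-38)), -1201) = Mul(Add(1377, 28), -1201) = Mul(1405, -1201) = -1687405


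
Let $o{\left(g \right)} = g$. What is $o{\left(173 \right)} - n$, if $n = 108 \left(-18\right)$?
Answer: $2117$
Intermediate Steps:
$n = -1944$
$o{\left(173 \right)} - n = 173 - -1944 = 173 + 1944 = 2117$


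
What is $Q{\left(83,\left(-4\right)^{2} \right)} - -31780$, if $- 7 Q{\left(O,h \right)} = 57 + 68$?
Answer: $\frac{222335}{7} \approx 31762.0$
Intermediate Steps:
$Q{\left(O,h \right)} = - \frac{125}{7}$ ($Q{\left(O,h \right)} = - \frac{57 + 68}{7} = \left(- \frac{1}{7}\right) 125 = - \frac{125}{7}$)
$Q{\left(83,\left(-4\right)^{2} \right)} - -31780 = - \frac{125}{7} - -31780 = - \frac{125}{7} + 31780 = \frac{222335}{7}$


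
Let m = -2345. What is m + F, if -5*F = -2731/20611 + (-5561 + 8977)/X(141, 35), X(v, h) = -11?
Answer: -2587866508/1133605 ≈ -2282.9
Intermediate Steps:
F = 70437217/1133605 (F = -(-2731/20611 + (-5561 + 8977)/(-11))/5 = -(-2731*1/20611 + 3416*(-1/11))/5 = -(-2731/20611 - 3416/11)/5 = -⅕*(-70437217/226721) = 70437217/1133605 ≈ 62.136)
m + F = -2345 + 70437217/1133605 = -2587866508/1133605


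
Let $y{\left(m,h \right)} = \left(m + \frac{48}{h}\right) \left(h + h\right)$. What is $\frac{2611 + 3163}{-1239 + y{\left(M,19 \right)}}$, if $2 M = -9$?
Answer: $- \frac{2887}{657} \approx -4.3942$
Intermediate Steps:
$M = - \frac{9}{2}$ ($M = \frac{1}{2} \left(-9\right) = - \frac{9}{2} \approx -4.5$)
$y{\left(m,h \right)} = 2 h \left(m + \frac{48}{h}\right)$ ($y{\left(m,h \right)} = \left(m + \frac{48}{h}\right) 2 h = 2 h \left(m + \frac{48}{h}\right)$)
$\frac{2611 + 3163}{-1239 + y{\left(M,19 \right)}} = \frac{2611 + 3163}{-1239 + \left(96 + 2 \cdot 19 \left(- \frac{9}{2}\right)\right)} = \frac{5774}{-1239 + \left(96 - 171\right)} = \frac{5774}{-1239 - 75} = \frac{5774}{-1314} = 5774 \left(- \frac{1}{1314}\right) = - \frac{2887}{657}$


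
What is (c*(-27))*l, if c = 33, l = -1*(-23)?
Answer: -20493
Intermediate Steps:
l = 23
(c*(-27))*l = (33*(-27))*23 = -891*23 = -20493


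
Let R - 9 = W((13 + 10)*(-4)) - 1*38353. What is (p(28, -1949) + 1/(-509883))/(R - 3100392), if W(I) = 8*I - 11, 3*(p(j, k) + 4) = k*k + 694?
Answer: -215243312654/533589670163 ≈ -0.40339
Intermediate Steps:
p(j, k) = 682/3 + k**2/3 (p(j, k) = -4 + (k*k + 694)/3 = -4 + (k**2 + 694)/3 = -4 + (694 + k**2)/3 = -4 + (694/3 + k**2/3) = 682/3 + k**2/3)
W(I) = -11 + 8*I
R = -39091 (R = 9 + ((-11 + 8*((13 + 10)*(-4))) - 1*38353) = 9 + ((-11 + 8*(23*(-4))) - 38353) = 9 + ((-11 + 8*(-92)) - 38353) = 9 + ((-11 - 736) - 38353) = 9 + (-747 - 38353) = 9 - 39100 = -39091)
(p(28, -1949) + 1/(-509883))/(R - 3100392) = ((682/3 + (1/3)*(-1949)**2) + 1/(-509883))/(-39091 - 3100392) = ((682/3 + (1/3)*3798601) - 1/509883)/(-3139483) = ((682/3 + 3798601/3) - 1/509883)*(-1/3139483) = (3799283/3 - 1/509883)*(-1/3139483) = (215243312654/169961)*(-1/3139483) = -215243312654/533589670163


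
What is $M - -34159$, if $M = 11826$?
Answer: $45985$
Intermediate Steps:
$M - -34159 = 11826 - -34159 = 11826 + 34159 = 45985$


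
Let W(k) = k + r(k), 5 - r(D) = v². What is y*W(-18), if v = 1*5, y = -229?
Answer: 8702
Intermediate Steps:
v = 5
r(D) = -20 (r(D) = 5 - 1*5² = 5 - 1*25 = 5 - 25 = -20)
W(k) = -20 + k (W(k) = k - 20 = -20 + k)
y*W(-18) = -229*(-20 - 18) = -229*(-38) = 8702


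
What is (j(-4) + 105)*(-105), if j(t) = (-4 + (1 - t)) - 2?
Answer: -10920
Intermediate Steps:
j(t) = -5 - t (j(t) = (-3 - t) - 2 = -5 - t)
(j(-4) + 105)*(-105) = ((-5 - 1*(-4)) + 105)*(-105) = ((-5 + 4) + 105)*(-105) = (-1 + 105)*(-105) = 104*(-105) = -10920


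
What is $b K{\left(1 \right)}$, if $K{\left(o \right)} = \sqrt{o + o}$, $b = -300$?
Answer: $- 300 \sqrt{2} \approx -424.26$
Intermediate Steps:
$K{\left(o \right)} = \sqrt{2} \sqrt{o}$ ($K{\left(o \right)} = \sqrt{2 o} = \sqrt{2} \sqrt{o}$)
$b K{\left(1 \right)} = - 300 \sqrt{2} \sqrt{1} = - 300 \sqrt{2} \cdot 1 = - 300 \sqrt{2}$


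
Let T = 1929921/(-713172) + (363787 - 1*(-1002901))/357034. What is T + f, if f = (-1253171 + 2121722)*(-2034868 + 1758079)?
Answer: -10202268766708311415275/42437775308 ≈ -2.4041e+11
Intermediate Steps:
T = 47606033337/42437775308 (T = 1929921*(-1/713172) + (363787 + 1002901)*(1/357034) = -643307/237724 + 1366688*(1/357034) = -643307/237724 + 683344/178517 = 47606033337/42437775308 ≈ 1.1218)
f = -240405362739 (f = 868551*(-276789) = -240405362739)
T + f = 47606033337/42437775308 - 240405362739 = -10202268766708311415275/42437775308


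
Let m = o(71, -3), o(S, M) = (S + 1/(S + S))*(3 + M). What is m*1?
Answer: 0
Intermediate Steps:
o(S, M) = (3 + M)*(S + 1/(2*S)) (o(S, M) = (S + 1/(2*S))*(3 + M) = (3 + M)*(S + 1/(2*S)))
m = 0 (m = (½)*(3 - 3 + 2*71²*(3 - 3))/71 = (½)*(1/71)*(3 - 3 + 2*5041*0) = (½)*(1/71)*(3 - 3 + 0) = (½)*(1/71)*0 = 0)
m*1 = 0*1 = 0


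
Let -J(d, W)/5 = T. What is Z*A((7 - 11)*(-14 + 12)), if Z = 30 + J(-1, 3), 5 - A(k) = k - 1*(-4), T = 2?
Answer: -140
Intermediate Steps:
J(d, W) = -10 (J(d, W) = -5*2 = -10)
A(k) = 1 - k (A(k) = 5 - (k - 1*(-4)) = 5 - (k + 4) = 5 - (4 + k) = 5 + (-4 - k) = 1 - k)
Z = 20 (Z = 30 - 10 = 20)
Z*A((7 - 11)*(-14 + 12)) = 20*(1 - (7 - 11)*(-14 + 12)) = 20*(1 - (-4)*(-2)) = 20*(1 - 1*8) = 20*(1 - 8) = 20*(-7) = -140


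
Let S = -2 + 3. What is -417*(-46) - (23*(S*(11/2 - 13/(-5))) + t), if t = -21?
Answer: 190167/10 ≈ 19017.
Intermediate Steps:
S = 1
-417*(-46) - (23*(S*(11/2 - 13/(-5))) + t) = -417*(-46) - (23*(1*(11/2 - 13/(-5))) - 21) = 19182 - (23*(1*(11*(½) - 13*(-⅕))) - 21) = 19182 - (23*(1*(11/2 + 13/5)) - 21) = 19182 - (23*(1*(81/10)) - 21) = 19182 - (23*(81/10) - 21) = 19182 - (1863/10 - 21) = 19182 - 1*1653/10 = 19182 - 1653/10 = 190167/10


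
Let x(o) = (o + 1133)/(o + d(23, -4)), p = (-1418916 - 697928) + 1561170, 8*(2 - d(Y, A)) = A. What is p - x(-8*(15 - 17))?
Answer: -20562236/37 ≈ -5.5574e+5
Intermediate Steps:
d(Y, A) = 2 - A/8
p = -555674 (p = -2116844 + 1561170 = -555674)
x(o) = (1133 + o)/(5/2 + o) (x(o) = (o + 1133)/(o + (2 - ⅛*(-4))) = (1133 + o)/(o + (2 + ½)) = (1133 + o)/(o + 5/2) = (1133 + o)/(5/2 + o))
p - x(-8*(15 - 17)) = -555674 - 2*(1133 - 8*(15 - 17))/(5 + 2*(-8*(15 - 17))) = -555674 - 2*(1133 - 8*(-2))/(5 + 2*(-8*(-2))) = -555674 - 2*(1133 + 16)/(5 + 2*16) = -555674 - 2*1149/(5 + 32) = -555674 - 2*1149/37 = -555674 - 1*2298/37 = -555674 - 2298/37 = -20562236/37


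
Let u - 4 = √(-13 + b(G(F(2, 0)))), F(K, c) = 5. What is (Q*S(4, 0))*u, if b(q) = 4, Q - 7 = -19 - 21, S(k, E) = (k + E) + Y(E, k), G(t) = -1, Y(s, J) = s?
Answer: -528 - 396*I ≈ -528.0 - 396.0*I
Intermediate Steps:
S(k, E) = k + 2*E (S(k, E) = (k + E) + E = (E + k) + E = k + 2*E)
Q = -33 (Q = 7 + (-19 - 21) = 7 - 40 = -33)
u = 4 + 3*I (u = 4 + √(-13 + 4) = 4 + √(-9) = 4 + 3*I ≈ 4.0 + 3.0*I)
(Q*S(4, 0))*u = (-33*(4 + 2*0))*(4 + 3*I) = (-33*(4 + 0))*(4 + 3*I) = (-33*4)*(4 + 3*I) = -132*(4 + 3*I) = -528 - 396*I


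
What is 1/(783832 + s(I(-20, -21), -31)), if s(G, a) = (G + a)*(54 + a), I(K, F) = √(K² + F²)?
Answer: 1/783786 ≈ 1.2759e-6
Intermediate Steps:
I(K, F) = √(F² + K²)
s(G, a) = (54 + a)*(G + a)
1/(783832 + s(I(-20, -21), -31)) = 1/(783832 + ((-31)² + 54*√((-21)² + (-20)²) + 54*(-31) + √((-21)² + (-20)²)*(-31))) = 1/(783832 + (961 + 54*√(441 + 400) - 1674 + √(441 + 400)*(-31))) = 1/(783832 + (961 + 54*√841 - 1674 + √841*(-31))) = 1/(783832 + (961 + 54*29 - 1674 + 29*(-31))) = 1/(783832 + (961 + 1566 - 1674 - 899)) = 1/(783832 - 46) = 1/783786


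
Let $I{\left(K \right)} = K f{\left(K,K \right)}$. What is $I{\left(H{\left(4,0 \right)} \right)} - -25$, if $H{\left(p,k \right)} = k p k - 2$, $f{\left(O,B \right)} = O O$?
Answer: $17$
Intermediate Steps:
$f{\left(O,B \right)} = O^{2}$
$H{\left(p,k \right)} = -2 + p k^{2}$ ($H{\left(p,k \right)} = p k^{2} - 2 = -2 + p k^{2}$)
$I{\left(K \right)} = K^{3}$ ($I{\left(K \right)} = K K^{2} = K^{3}$)
$I{\left(H{\left(4,0 \right)} \right)} - -25 = \left(-2 + 4 \cdot 0^{2}\right)^{3} - -25 = \left(-2 + 4 \cdot 0\right)^{3} + 25 = \left(-2 + 0\right)^{3} + 25 = \left(-2\right)^{3} + 25 = -8 + 25 = 17$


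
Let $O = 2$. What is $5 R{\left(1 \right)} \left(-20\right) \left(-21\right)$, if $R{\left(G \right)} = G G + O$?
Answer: $6300$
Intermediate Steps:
$R{\left(G \right)} = 2 + G^{2}$ ($R{\left(G \right)} = G G + 2 = G^{2} + 2 = 2 + G^{2}$)
$5 R{\left(1 \right)} \left(-20\right) \left(-21\right) = 5 \left(2 + 1^{2}\right) \left(-20\right) \left(-21\right) = 5 \left(2 + 1\right) \left(-20\right) \left(-21\right) = 5 \cdot 3 \left(-20\right) \left(-21\right) = 5 \left(\left(-60\right) \left(-21\right)\right) = 5 \cdot 1260 = 6300$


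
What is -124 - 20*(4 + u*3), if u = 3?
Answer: -384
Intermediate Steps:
-124 - 20*(4 + u*3) = -124 - 20*(4 + 3*3) = -124 - 20*(4 + 9) = -124 - 20*13 = -124 - 260 = -384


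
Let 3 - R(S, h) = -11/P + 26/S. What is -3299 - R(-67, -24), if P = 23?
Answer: -5089717/1541 ≈ -3302.9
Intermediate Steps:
R(S, h) = 80/23 - 26/S (R(S, h) = 3 - (-11/23 + 26/S) = 3 + (11/23 - 26/S) = 80/23 - 26/S)
-3299 - R(-67, -24) = -3299 - (80/23 - 26/(-67)) = -3299 - (80/23 - 26*(-1/67)) = -3299 - (80/23 + 26/67) = -3299 - 1*5958/1541 = -3299 - 5958/1541 = -5089717/1541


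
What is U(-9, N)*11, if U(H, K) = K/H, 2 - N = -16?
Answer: -22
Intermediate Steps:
N = 18 (N = 2 - 1*(-16) = 2 + 16 = 18)
U(-9, N)*11 = (18/(-9))*11 = (18*(-⅑))*11 = -2*11 = -22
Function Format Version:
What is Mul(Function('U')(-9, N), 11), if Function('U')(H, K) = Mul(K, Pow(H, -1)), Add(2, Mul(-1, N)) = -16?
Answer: -22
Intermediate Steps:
N = 18 (N = Add(2, Mul(-1, -16)) = Add(2, 16) = 18)
Mul(Function('U')(-9, N), 11) = Mul(Mul(18, Pow(-9, -1)), 11) = Mul(Mul(18, Rational(-1, 9)), 11) = Mul(-2, 11) = -22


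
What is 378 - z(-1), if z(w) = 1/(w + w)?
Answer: 757/2 ≈ 378.50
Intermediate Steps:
z(w) = 1/(2*w)
378 - z(-1) = 378 - 1/(2*(-1)) = 378 - (-1)/2 = 378 - 1*(-½) = 378 + ½ = 757/2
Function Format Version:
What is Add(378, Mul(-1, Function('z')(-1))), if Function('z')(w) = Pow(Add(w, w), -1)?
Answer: Rational(757, 2) ≈ 378.50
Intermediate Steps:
Function('z')(w) = Mul(Rational(1, 2), Pow(w, -1)) (Function('z')(w) = Pow(Mul(2, w), -1) = Mul(Rational(1, 2), Pow(w, -1)))
Add(378, Mul(-1, Function('z')(-1))) = Add(378, Mul(-1, Mul(Rational(1, 2), Pow(-1, -1)))) = Add(378, Mul(-1, Mul(Rational(1, 2), -1))) = Add(378, Mul(-1, Rational(-1, 2))) = Add(378, Rational(1, 2)) = Rational(757, 2)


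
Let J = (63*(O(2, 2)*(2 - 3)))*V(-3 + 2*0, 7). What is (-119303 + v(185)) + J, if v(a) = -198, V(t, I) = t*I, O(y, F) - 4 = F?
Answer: -111563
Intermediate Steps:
O(y, F) = 4 + F
V(t, I) = I*t
J = 7938 (J = (63*((4 + 2)*(2 - 3)))*(7*(-3 + 2*0)) = (63*(6*(-1)))*(7*(-3 + 0)) = (63*(-6))*(7*(-3)) = -378*(-21) = 7938)
(-119303 + v(185)) + J = (-119303 - 198) + 7938 = -119501 + 7938 = -111563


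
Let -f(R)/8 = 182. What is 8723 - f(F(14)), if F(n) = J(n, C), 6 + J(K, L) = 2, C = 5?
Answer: 10179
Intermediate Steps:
J(K, L) = -4 (J(K, L) = -6 + 2 = -4)
F(n) = -4
f(R) = -1456 (f(R) = -8*182 = -1456)
8723 - f(F(14)) = 8723 - 1*(-1456) = 8723 + 1456 = 10179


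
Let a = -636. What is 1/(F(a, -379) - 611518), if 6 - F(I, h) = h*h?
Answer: -1/755153 ≈ -1.3242e-6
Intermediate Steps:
F(I, h) = 6 - h² (F(I, h) = 6 - h*h = 6 - h²)
1/(F(a, -379) - 611518) = 1/((6 - 1*(-379)²) - 611518) = 1/((6 - 1*143641) - 611518) = 1/((6 - 143641) - 611518) = 1/(-143635 - 611518) = 1/(-755153) = -1/755153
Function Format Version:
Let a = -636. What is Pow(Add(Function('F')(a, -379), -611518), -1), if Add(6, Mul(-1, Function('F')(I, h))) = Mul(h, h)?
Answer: Rational(-1, 755153) ≈ -1.3242e-6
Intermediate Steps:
Function('F')(I, h) = Add(6, Mul(-1, Pow(h, 2))) (Function('F')(I, h) = Add(6, Mul(-1, Mul(h, h))) = Add(6, Mul(-1, Pow(h, 2))))
Pow(Add(Function('F')(a, -379), -611518), -1) = Pow(Add(Add(6, Mul(-1, Pow(-379, 2))), -611518), -1) = Pow(Add(Add(6, Mul(-1, 143641)), -611518), -1) = Pow(Add(Add(6, -143641), -611518), -1) = Pow(Add(-143635, -611518), -1) = Pow(-755153, -1) = Rational(-1, 755153)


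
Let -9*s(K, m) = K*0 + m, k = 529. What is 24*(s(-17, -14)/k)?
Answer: 112/1587 ≈ 0.070573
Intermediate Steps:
s(K, m) = -m/9 (s(K, m) = -(K*0 + m)/9 = -(0 + m)/9 = -m/9)
24*(s(-17, -14)/k) = 24*(-⅑*(-14)/529) = 24*((14/9)*(1/529)) = 24*(14/4761) = 112/1587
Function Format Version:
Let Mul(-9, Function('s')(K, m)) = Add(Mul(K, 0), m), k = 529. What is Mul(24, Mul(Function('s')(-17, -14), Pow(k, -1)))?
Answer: Rational(112, 1587) ≈ 0.070573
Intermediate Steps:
Function('s')(K, m) = Mul(Rational(-1, 9), m) (Function('s')(K, m) = Mul(Rational(-1, 9), Add(Mul(K, 0), m)) = Mul(Rational(-1, 9), Add(0, m)) = Mul(Rational(-1, 9), m))
Mul(24, Mul(Function('s')(-17, -14), Pow(k, -1))) = Mul(24, Mul(Mul(Rational(-1, 9), -14), Pow(529, -1))) = Mul(24, Mul(Rational(14, 9), Rational(1, 529))) = Mul(24, Rational(14, 4761)) = Rational(112, 1587)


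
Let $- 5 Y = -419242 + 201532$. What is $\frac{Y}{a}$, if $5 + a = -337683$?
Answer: $- \frac{21771}{168844} \approx -0.12894$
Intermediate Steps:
$a = -337688$ ($a = -5 - 337683 = -337688$)
$Y = 43542$ ($Y = - \frac{-419242 + 201532}{5} = \left(- \frac{1}{5}\right) \left(-217710\right) = 43542$)
$\frac{Y}{a} = \frac{43542}{-337688} = 43542 \left(- \frac{1}{337688}\right) = - \frac{21771}{168844}$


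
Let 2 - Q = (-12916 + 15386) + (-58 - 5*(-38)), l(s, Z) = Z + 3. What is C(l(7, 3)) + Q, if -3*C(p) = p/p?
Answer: -7801/3 ≈ -2600.3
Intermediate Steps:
l(s, Z) = 3 + Z
Q = -2600 (Q = 2 - ((-12916 + 15386) + (-58 - 5*(-38))) = 2 - (2470 + (-58 + 190)) = 2 - (2470 + 132) = 2 - 1*2602 = 2 - 2602 = -2600)
C(p) = -1/3 (C(p) = -p/(3*p) = -1/3*1 = -1/3)
C(l(7, 3)) + Q = -1/3 - 2600 = -7801/3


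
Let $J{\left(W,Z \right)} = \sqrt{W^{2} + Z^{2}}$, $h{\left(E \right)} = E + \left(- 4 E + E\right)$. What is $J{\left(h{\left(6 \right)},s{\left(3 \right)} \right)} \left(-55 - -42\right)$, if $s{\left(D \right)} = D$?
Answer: $- 39 \sqrt{17} \approx -160.8$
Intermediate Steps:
$h{\left(E \right)} = - 2 E$ ($h{\left(E \right)} = E - 3 E = - 2 E$)
$J{\left(h{\left(6 \right)},s{\left(3 \right)} \right)} \left(-55 - -42\right) = \sqrt{\left(\left(-2\right) 6\right)^{2} + 3^{2}} \left(-55 - -42\right) = \sqrt{\left(-12\right)^{2} + 9} \left(-55 + 42\right) = \sqrt{144 + 9} \left(-13\right) = \sqrt{153} \left(-13\right) = 3 \sqrt{17} \left(-13\right) = - 39 \sqrt{17}$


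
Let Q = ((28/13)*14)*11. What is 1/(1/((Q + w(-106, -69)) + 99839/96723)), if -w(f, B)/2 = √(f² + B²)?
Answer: 418367483/1257399 - 2*√15997 ≈ 79.766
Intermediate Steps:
Q = 4312/13 (Q = ((28*(1/13))*14)*11 = ((28/13)*14)*11 = (392/13)*11 = 4312/13 ≈ 331.69)
w(f, B) = -2*√(B² + f²) (w(f, B) = -2*√(f² + B²) = -2*√(B² + f²))
1/(1/((Q + w(-106, -69)) + 99839/96723)) = 1/(1/((4312/13 - 2*√((-69)² + (-106)²)) + 99839/96723)) = 1/(1/((4312/13 - 2*√(4761 + 11236)) + 99839*(1/96723))) = 1/(1/((4312/13 - 2*√15997) + 99839/96723)) = 1/(1/(418367483/1257399 - 2*√15997)) = 418367483/1257399 - 2*√15997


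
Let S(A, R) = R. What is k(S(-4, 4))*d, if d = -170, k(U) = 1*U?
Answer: -680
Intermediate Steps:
k(U) = U
k(S(-4, 4))*d = 4*(-170) = -680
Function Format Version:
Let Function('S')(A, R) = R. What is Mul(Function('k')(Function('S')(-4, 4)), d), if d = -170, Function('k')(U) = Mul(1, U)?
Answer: -680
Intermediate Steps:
Function('k')(U) = U
Mul(Function('k')(Function('S')(-4, 4)), d) = Mul(4, -170) = -680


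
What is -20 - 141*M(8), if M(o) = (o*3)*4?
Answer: -13556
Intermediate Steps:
M(o) = 12*o (M(o) = (3*o)*4 = 12*o)
-20 - 141*M(8) = -20 - 1692*8 = -20 - 141*96 = -20 - 13536 = -13556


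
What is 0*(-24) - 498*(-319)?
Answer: 158862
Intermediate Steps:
0*(-24) - 498*(-319) = 0 + 158862 = 158862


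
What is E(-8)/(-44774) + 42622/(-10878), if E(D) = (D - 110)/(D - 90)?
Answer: -954185263/243525786 ≈ -3.9182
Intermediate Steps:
E(D) = (-110 + D)/(-90 + D)
E(-8)/(-44774) + 42622/(-10878) = ((-110 - 8)/(-90 - 8))/(-44774) + 42622/(-10878) = (-118/(-98))*(-1/44774) + 42622*(-1/10878) = -1/98*(-118)*(-1/44774) - 21311/5439 = (59/49)*(-1/44774) - 21311/5439 = -59/2193926 - 21311/5439 = -954185263/243525786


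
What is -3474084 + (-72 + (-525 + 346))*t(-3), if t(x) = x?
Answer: -3473331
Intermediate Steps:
-3474084 + (-72 + (-525 + 346))*t(-3) = -3474084 + (-72 + (-525 + 346))*(-3) = -3474084 + (-72 - 179)*(-3) = -3474084 - 251*(-3) = -3474084 + 753 = -3473331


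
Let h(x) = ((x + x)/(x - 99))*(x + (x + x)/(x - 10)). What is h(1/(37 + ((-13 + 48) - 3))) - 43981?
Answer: -7140425962766/162352515 ≈ -43981.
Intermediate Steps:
h(x) = 2*x*(x + 2*x/(-10 + x))/(-99 + x) (h(x) = ((2*x)/(-99 + x))*(x + (2*x)/(-10 + x)) = (2*x/(-99 + x))*(x + 2*x/(-10 + x)) = 2*x*(x + 2*x/(-10 + x))/(-99 + x))
h(1/(37 + ((-13 + 48) - 3))) - 43981 = 2*(1/(37 + ((-13 + 48) - 3)))**2*(-8 + 1/(37 + ((-13 + 48) - 3)))/(990 + (1/(37 + ((-13 + 48) - 3)))**2 - 109/(37 + ((-13 + 48) - 3))) - 43981 = 2*(1/(37 + (35 - 3)))**2*(-8 + 1/(37 + (35 - 3)))/(990 + (1/(37 + (35 - 3)))**2 - 109/(37 + (35 - 3))) - 43981 = 2*(1/(37 + 32))**2*(-8 + 1/(37 + 32))/(990 + (1/(37 + 32))**2 - 109/(37 + 32)) - 43981 = 2*(1/69)**2*(-8 + 1/69)/(990 + (1/69)**2 - 109/69) - 43981 = 2*(1/69)**2*(-8 + 1/69)/(990 + (1/69)**2 - 109*1/69) - 43981 = 2*(1/4761)*(-551/69)/(990 + 1/4761 - 109/69) - 43981 = 2*(1/4761)*(-551/69)/(4705870/4761) - 43981 = 2*(1/4761)*(4761/4705870)*(-551/69) - 43981 = -551/162352515 - 43981 = -7140425962766/162352515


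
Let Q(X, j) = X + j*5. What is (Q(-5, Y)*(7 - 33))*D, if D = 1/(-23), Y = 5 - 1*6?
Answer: -260/23 ≈ -11.304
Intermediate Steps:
Y = -1 (Y = 5 - 6 = -1)
Q(X, j) = X + 5*j
D = -1/23 ≈ -0.043478
(Q(-5, Y)*(7 - 33))*D = ((-5 + 5*(-1))*(7 - 33))*(-1/23) = ((-5 - 5)*(-26))*(-1/23) = -10*(-26)*(-1/23) = 260*(-1/23) = -260/23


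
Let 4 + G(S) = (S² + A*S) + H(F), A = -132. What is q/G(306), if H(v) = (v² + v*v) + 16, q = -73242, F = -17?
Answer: -36621/26917 ≈ -1.3605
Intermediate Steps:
H(v) = 16 + 2*v² (H(v) = (v² + v²) + 16 = 2*v² + 16 = 16 + 2*v²)
G(S) = 590 + S² - 132*S (G(S) = -4 + ((S² - 132*S) + (16 + 2*(-17)²)) = -4 + ((S² - 132*S) + (16 + 2*289)) = -4 + ((S² - 132*S) + (16 + 578)) = -4 + ((S² - 132*S) + 594) = -4 + (594 + S² - 132*S) = 590 + S² - 132*S)
q/G(306) = -73242/(590 + 306² - 132*306) = -73242/(590 + 93636 - 40392) = -73242/53834 = -73242*1/53834 = -36621/26917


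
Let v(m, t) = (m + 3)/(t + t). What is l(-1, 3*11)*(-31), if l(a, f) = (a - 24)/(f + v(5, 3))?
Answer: 2325/103 ≈ 22.573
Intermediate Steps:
v(m, t) = (3 + m)/(2*t) (v(m, t) = (3 + m)/((2*t)) = (3 + m)*(1/(2*t)) = (3 + m)/(2*t))
l(a, f) = (-24 + a)/(4/3 + f) (l(a, f) = (a - 24)/(f + (½)*(3 + 5)/3) = (-24 + a)/(f + (½)*(⅓)*8) = (-24 + a)/(f + 4/3) = (-24 + a)/(4/3 + f))
l(-1, 3*11)*(-31) = (3*(-24 - 1)/(4 + 3*(3*11)))*(-31) = (3*(-25)/(4 + 3*33))*(-31) = (3*(-25)/(4 + 99))*(-31) = (3*(-25)/103)*(-31) = (3*(1/103)*(-25))*(-31) = -75/103*(-31) = 2325/103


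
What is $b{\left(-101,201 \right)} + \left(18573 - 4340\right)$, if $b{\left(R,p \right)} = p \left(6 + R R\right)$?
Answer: $2065840$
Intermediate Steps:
$b{\left(R,p \right)} = p \left(6 + R^{2}\right)$
$b{\left(-101,201 \right)} + \left(18573 - 4340\right) = 201 \left(6 + \left(-101\right)^{2}\right) + \left(18573 - 4340\right) = 201 \left(6 + 10201\right) + 14233 = 201 \cdot 10207 + 14233 = 2051607 + 14233 = 2065840$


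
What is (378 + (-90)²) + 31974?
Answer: 40452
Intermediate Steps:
(378 + (-90)²) + 31974 = (378 + 8100) + 31974 = 8478 + 31974 = 40452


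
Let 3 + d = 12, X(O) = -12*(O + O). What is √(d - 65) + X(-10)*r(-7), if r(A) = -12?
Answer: -2880 + 2*I*√14 ≈ -2880.0 + 7.4833*I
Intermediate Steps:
X(O) = -24*O
d = 9 (d = -3 + 12 = 9)
√(d - 65) + X(-10)*r(-7) = √(9 - 65) - 24*(-10)*(-12) = √(-56) + 240*(-12) = 2*I*√14 - 2880 = -2880 + 2*I*√14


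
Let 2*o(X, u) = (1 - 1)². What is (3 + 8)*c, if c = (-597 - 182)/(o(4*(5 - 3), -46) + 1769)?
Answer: -8569/1769 ≈ -4.8440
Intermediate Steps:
o(X, u) = 0 (o(X, u) = (1 - 1)²/2 = (½)*0² = (½)*0 = 0)
c = -779/1769 (c = (-597 - 182)/(0 + 1769) = -779/1769 ≈ -0.44036)
(3 + 8)*c = (3 + 8)*(-779/1769) = 11*(-779/1769) = -8569/1769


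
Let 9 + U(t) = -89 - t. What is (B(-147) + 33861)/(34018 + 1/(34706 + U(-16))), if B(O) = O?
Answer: 1167313536/1177839233 ≈ 0.99106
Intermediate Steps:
U(t) = -98 - t (U(t) = -9 + (-89 - t) = -98 - t)
(B(-147) + 33861)/(34018 + 1/(34706 + U(-16))) = (-147 + 33861)/(34018 + 1/(34706 + (-98 - 1*(-16)))) = 33714/(34018 + 1/(34706 + (-98 + 16))) = 33714/(34018 + 1/(34706 - 82)) = 33714/(34018 + 1/34624) = 33714/(1177839233/34624) = 33714*(34624/1177839233) = 1167313536/1177839233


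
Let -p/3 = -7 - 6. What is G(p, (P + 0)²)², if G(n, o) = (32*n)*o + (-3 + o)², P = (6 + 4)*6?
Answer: 303847047201681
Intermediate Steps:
P = 60 (P = 10*6 = 60)
p = 39 (p = -3*(-7 - 6) = -3*(-13) = 39)
G(n, o) = (-3 + o)² + 32*n*o (G(n, o) = 32*n*o + (-3 + o)² = (-3 + o)² + 32*n*o)
G(p, (P + 0)²)² = ((-3 + (60 + 0)²)² + 32*39*(60 + 0)²)² = ((-3 + 60²)² + 32*39*60²)² = ((-3 + 3600)² + 32*39*3600)² = (3597² + 4492800)² = (12938409 + 4492800)² = 17431209² = 303847047201681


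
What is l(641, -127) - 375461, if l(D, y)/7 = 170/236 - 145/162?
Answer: -1794333964/4779 ≈ -3.7546e+5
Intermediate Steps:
l(D, y) = -5845/4779 (l(D, y) = 7*(170/236 - 145/162) = 7*(170*(1/236) - 145*1/162) = 7*(85/118 - 145/162) = 7*(-835/4779) = -5845/4779)
l(641, -127) - 375461 = -5845/4779 - 375461 = -1794333964/4779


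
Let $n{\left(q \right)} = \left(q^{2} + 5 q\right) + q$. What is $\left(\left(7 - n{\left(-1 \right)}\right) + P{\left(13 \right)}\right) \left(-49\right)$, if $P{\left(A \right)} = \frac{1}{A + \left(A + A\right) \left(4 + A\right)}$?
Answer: $- \frac{38227}{65} \approx -588.11$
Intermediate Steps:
$n{\left(q \right)} = q^{2} + 6 q$
$P{\left(A \right)} = \frac{1}{A + 2 A \left(4 + A\right)}$
$\left(\left(7 - n{\left(-1 \right)}\right) + P{\left(13 \right)}\right) \left(-49\right) = \left(\left(7 - - (6 - 1)\right) + \frac{1}{13 \left(9 + 2 \cdot 13\right)}\right) \left(-49\right) = \left(\left(7 - \left(-1\right) 5\right) + \frac{1}{13 \left(9 + 26\right)}\right) \left(-49\right) = \left(\left(7 - -5\right) + \frac{1}{13 \cdot 35}\right) \left(-49\right) = \left(\left(7 + 5\right) + \frac{1}{13} \cdot \frac{1}{35}\right) \left(-49\right) = \left(12 + \frac{1}{455}\right) \left(-49\right) = \frac{5461}{455} \left(-49\right) = - \frac{38227}{65}$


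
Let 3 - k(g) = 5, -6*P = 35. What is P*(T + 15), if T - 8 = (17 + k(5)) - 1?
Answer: -1295/6 ≈ -215.83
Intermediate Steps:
P = -35/6 (P = -1/6*35 = -35/6 ≈ -5.8333)
k(g) = -2 (k(g) = 3 - 1*5 = 3 - 5 = -2)
T = 22 (T = 8 + ((17 - 2) - 1) = 8 + (15 - 1) = 8 + 14 = 22)
P*(T + 15) = -35*(22 + 15)/6 = -35/6*37 = -1295/6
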